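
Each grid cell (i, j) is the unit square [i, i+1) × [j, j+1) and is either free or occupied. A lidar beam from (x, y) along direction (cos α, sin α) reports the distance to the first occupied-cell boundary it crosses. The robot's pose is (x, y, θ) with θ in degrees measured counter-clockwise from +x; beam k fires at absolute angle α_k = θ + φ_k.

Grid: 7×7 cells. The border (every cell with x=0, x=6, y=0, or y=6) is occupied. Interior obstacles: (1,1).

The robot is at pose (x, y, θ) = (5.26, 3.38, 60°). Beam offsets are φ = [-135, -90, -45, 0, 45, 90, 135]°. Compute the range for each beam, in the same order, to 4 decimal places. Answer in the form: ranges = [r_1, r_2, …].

ranges = [2.4640, 0.8545, 0.7661, 1.4800, 2.7124, 4.9190, 4.4103]

beam 1: φ=-135°, α=285°
  cosα=0.2588 sinα=-0.9659 | (5,3) | tMaxX 2.8591 tMaxY 0.3934 | tΔX 3.8637 tΔY 1.0353
    t=0.3934 [y] (5,2)
    t=1.4287 [y] (5,1)
    t=2.4640 [y] (5,0) — stop
  → r_1 = 2.4640
beam 2: φ=-90°, α=330°
  cosα=0.8660 sinα=-0.5000 | (5,3) | tMaxX 0.8545 tMaxY 0.7600 | tΔX 1.1547 tΔY 2.0000
    t=0.7600 [y] (5,2)
    t=0.8545 [x] (6,2) — stop
  → r_2 = 0.8545
beam 3: φ=-45°, α=15°
  cosα=0.9659 sinα=0.2588 | (5,3) | tMaxX 0.7661 tMaxY 2.3955 | tΔX 1.0353 tΔY 3.8637
    t=0.7661 [x] (6,3) — stop
  → r_3 = 0.7661
beam 4: φ=0°, α=60°
  cosα=0.5000 sinα=0.8660 | (5,3) | tMaxX 1.4800 tMaxY 0.7159 | tΔX 2.0000 tΔY 1.1547
    t=0.7159 [y] (5,4)
    t=1.4800 [x] (6,4) — stop
  → r_4 = 1.4800
beam 5: φ=45°, α=105°
  cosα=-0.2588 sinα=0.9659 | (5,3) | tMaxX 1.0046 tMaxY 0.6419 | tΔX 3.8637 tΔY 1.0353
    t=0.6419 [y] (5,4)
    t=1.0046 [x] (4,4)
    t=1.6771 [y] (4,5)
    t=2.7124 [y] (4,6) — stop
  → r_5 = 2.7124
beam 6: φ=90°, α=150°
  cosα=-0.8660 sinα=0.5000 | (5,3) | tMaxX 0.3002 tMaxY 1.2400 | tΔX 1.1547 tΔY 2.0000
    t=0.3002 [x] (4,3)
    t=1.2400 [y] (4,4)
    t=1.4549 [x] (3,4)
    t=2.6096 [x] (2,4)
    t=3.2400 [y] (2,5)
    t=3.7643 [x] (1,5)
    t=4.9190 [x] (0,5) — stop
  → r_6 = 4.9190
beam 7: φ=135°, α=195°
  cosα=-0.9659 sinα=-0.2588 | (5,3) | tMaxX 0.2692 tMaxY 1.4682 | tΔX 1.0353 tΔY 3.8637
    t=0.2692 [x] (4,3)
    t=1.3044 [x] (3,3)
    t=1.4682 [y] (3,2)
    t=2.3397 [x] (2,2)
    t=3.3750 [x] (1,2)
    t=4.4103 [x] (0,2) — stop
  → r_7 = 4.4103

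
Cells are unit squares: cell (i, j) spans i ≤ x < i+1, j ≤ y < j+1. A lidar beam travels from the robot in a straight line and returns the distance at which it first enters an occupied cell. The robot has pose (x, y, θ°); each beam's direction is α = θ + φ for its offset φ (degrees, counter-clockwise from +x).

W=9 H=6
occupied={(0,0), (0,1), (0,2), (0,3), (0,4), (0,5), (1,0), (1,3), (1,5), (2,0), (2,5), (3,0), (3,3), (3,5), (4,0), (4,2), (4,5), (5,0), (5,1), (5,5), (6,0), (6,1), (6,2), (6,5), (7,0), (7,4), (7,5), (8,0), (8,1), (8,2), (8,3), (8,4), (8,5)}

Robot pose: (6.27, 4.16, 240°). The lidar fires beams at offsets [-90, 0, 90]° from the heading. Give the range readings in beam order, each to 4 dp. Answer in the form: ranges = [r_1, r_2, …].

beam 1: φ=-90°, α=150°
  direction (-0.8660, 0.5000); cell (6,4); t to first gridline: x 0.3118, y 1.6800 (then +1.1547 / +2.0000)
    (5,4) via x @ 0.3118
    (4,4) via x @ 1.4665
    (4,5) via y @ 1.6800  # hit
  → r_1 = 1.6800
beam 2: φ=0°, α=240°
  direction (-0.5000, -0.8660); cell (6,4); t to first gridline: x 0.5400, y 0.1848 (then +2.0000 / +1.1547)
    (6,3) via y @ 0.1848
    (5,3) via x @ 0.5400
    (5,2) via y @ 1.3395
    (5,1) via y @ 2.4942  # hit
  → r_2 = 2.4942
beam 3: φ=90°, α=330°
  direction (0.8660, -0.5000); cell (6,4); t to first gridline: x 0.8429, y 0.3200 (then +1.1547 / +2.0000)
    (6,3) via y @ 0.3200
    (7,3) via x @ 0.8429
    (8,3) via x @ 1.9976  # hit
  → r_3 = 1.9976

ranges = [1.6800, 2.4942, 1.9976]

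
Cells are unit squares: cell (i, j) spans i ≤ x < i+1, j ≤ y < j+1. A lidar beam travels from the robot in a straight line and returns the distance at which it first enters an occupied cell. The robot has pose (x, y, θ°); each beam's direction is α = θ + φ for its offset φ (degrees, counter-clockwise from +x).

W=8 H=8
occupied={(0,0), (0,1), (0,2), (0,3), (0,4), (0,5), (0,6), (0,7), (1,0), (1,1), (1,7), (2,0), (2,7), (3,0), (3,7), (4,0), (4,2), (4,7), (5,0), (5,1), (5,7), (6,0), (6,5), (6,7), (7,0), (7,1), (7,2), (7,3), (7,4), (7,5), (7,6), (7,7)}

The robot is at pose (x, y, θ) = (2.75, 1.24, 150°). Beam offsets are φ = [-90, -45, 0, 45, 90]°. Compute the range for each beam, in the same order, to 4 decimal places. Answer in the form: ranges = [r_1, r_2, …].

beam 1: φ=-90°, α=60°
  cosα=0.5000 sinα=0.8660 | (2,1) | tMaxX 0.5000 tMaxY 0.8776 | tΔX 2.0000 tΔY 1.1547
    t=0.5000 [x] (3,1)
    t=0.8776 [y] (3,2)
    t=2.0323 [y] (3,3)
    t=2.5000 [x] (4,3)
    t=3.1870 [y] (4,4)
    t=4.3417 [y] (4,5)
    t=4.5000 [x] (5,5)
    t=5.4964 [y] (5,6)
    t=6.5000 [x] (6,6)
    t=6.6511 [y] (6,7) — stop
  → r_1 = 6.6511
beam 2: φ=-45°, α=105°
  cosα=-0.2588 sinα=0.9659 | (2,1) | tMaxX 2.8978 tMaxY 0.7868 | tΔX 3.8637 tΔY 1.0353
    t=0.7868 [y] (2,2)
    t=1.8221 [y] (2,3)
    t=2.8574 [y] (2,4)
    t=2.8978 [x] (1,4)
    t=3.8926 [y] (1,5)
    t=4.9279 [y] (1,6)
    t=5.9632 [y] (1,7) — stop
  → r_2 = 5.9632
beam 3: φ=0°, α=150°
  cosα=-0.8660 sinα=0.5000 | (2,1) | tMaxX 0.8660 tMaxY 1.5200 | tΔX 1.1547 tΔY 2.0000
    t=0.8660 [x] (1,1) — stop
  → r_3 = 0.8660
beam 4: φ=45°, α=195°
  cosα=-0.9659 sinα=-0.2588 | (2,1) | tMaxX 0.7765 tMaxY 0.9273 | tΔX 1.0353 tΔY 3.8637
    t=0.7765 [x] (1,1) — stop
  → r_4 = 0.7765
beam 5: φ=90°, α=240°
  cosα=-0.5000 sinα=-0.8660 | (2,1) | tMaxX 1.5000 tMaxY 0.2771 | tΔX 2.0000 tΔY 1.1547
    t=0.2771 [y] (2,0) — stop
  → r_5 = 0.2771

ranges = [6.6511, 5.9632, 0.8660, 0.7765, 0.2771]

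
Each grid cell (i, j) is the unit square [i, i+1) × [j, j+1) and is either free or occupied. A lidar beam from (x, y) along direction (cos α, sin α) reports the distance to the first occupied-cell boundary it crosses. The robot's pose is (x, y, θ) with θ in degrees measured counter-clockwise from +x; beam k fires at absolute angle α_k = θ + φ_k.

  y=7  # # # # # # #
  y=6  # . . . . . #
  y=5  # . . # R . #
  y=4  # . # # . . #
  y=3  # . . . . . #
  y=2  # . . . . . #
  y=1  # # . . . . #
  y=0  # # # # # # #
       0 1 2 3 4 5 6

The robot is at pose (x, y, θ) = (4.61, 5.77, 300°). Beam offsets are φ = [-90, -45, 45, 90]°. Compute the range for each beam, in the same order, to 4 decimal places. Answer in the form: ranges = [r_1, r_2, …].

ranges = [0.7044, 4.9383, 1.4390, 1.6050]

beam 1: φ=-90°, α=210°
  direction (-0.8660, -0.5000); cell (4,5); t to first gridline: x 0.7044, y 1.5400 (then +1.1547 / +2.0000)
    (3,5) via x @ 0.7044  # hit
  → r_1 = 0.7044
beam 2: φ=-45°, α=255°
  direction (-0.2588, -0.9659); cell (4,5); t to first gridline: x 2.3569, y 0.7972 (then +3.8637 / +1.0353)
    (4,4) via y @ 0.7972
    (4,3) via y @ 1.8324
    (3,3) via x @ 2.3569
    (3,2) via y @ 2.8677
    (3,1) via y @ 3.9030
    (3,0) via y @ 4.9383  # hit
  → r_2 = 4.9383
beam 3: φ=45°, α=345°
  direction (0.9659, -0.2588); cell (4,5); t to first gridline: x 0.4038, y 2.9751 (then +1.0353 / +3.8637)
    (5,5) via x @ 0.4038
    (6,5) via x @ 1.4390  # hit
  → r_3 = 1.4390
beam 4: φ=90°, α=30°
  direction (0.8660, 0.5000); cell (4,5); t to first gridline: x 0.4503, y 0.4600 (then +1.1547 / +2.0000)
    (5,5) via x @ 0.4503
    (5,6) via y @ 0.4600
    (6,6) via x @ 1.6050  # hit
  → r_4 = 1.6050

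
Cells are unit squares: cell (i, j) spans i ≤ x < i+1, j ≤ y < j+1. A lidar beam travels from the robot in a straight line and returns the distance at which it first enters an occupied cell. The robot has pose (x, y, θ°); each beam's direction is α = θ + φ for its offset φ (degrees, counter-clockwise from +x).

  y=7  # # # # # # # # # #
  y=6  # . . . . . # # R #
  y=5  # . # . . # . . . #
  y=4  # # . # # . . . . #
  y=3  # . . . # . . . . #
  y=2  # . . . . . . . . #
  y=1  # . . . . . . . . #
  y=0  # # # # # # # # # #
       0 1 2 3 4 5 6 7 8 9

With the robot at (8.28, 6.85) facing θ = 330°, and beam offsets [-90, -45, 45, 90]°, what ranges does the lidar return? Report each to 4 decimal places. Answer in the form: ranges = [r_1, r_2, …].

beam 1: φ=-90°, α=240°
  dir = (cos 240°, sin 240°) = (-0.5000, -0.8660); from cell (8,6)
  next x-line at t=0.5600, next y-line at t=0.9815; Δt_x=2.0000, Δt_y=1.1547
    x: enter (7,6) at t=0.5600 ← occupied
  → r_1 = 0.5600
beam 2: φ=-45°, α=285°
  dir = (cos 285°, sin 285°) = (0.2588, -0.9659); from cell (8,6)
  next x-line at t=2.7819, next y-line at t=0.8800; Δt_x=3.8637, Δt_y=1.0353
    y: enter (8,5) at t=0.8800
    y: enter (8,4) at t=1.9153
    x: enter (9,4) at t=2.7819 ← occupied
  → r_2 = 2.7819
beam 3: φ=45°, α=15°
  dir = (cos 15°, sin 15°) = (0.9659, 0.2588); from cell (8,6)
  next x-line at t=0.7454, next y-line at t=0.5796; Δt_x=1.0353, Δt_y=3.8637
    y: enter (8,7) at t=0.5796 ← occupied
  → r_3 = 0.5796
beam 4: φ=90°, α=60°
  dir = (cos 60°, sin 60°) = (0.5000, 0.8660); from cell (8,6)
  next x-line at t=1.4400, next y-line at t=0.1732; Δt_x=2.0000, Δt_y=1.1547
    y: enter (8,7) at t=0.1732 ← occupied
  → r_4 = 0.1732

ranges = [0.5600, 2.7819, 0.5796, 0.1732]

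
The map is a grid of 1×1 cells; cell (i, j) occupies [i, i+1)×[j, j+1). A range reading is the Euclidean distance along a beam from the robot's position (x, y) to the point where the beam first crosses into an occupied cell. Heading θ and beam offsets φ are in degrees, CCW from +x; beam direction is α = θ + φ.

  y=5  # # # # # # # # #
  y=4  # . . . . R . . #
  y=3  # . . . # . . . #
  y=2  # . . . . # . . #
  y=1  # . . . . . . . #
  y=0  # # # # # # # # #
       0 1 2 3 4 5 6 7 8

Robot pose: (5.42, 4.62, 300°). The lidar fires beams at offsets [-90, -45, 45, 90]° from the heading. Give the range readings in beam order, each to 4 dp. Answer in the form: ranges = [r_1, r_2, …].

ranges = [1.2400, 1.6228, 2.6710, 0.7600]

beam 1: φ=-90°, α=210°
  direction (-0.8660, -0.5000); cell (5,4); t to first gridline: x 0.4850, y 1.2400 (then +1.1547 / +2.0000)
    (4,4) via x @ 0.4850
    (4,3) via y @ 1.2400  # hit
  → r_1 = 1.2400
beam 2: φ=-45°, α=255°
  direction (-0.2588, -0.9659); cell (5,4); t to first gridline: x 1.6228, y 0.6419 (then +3.8637 / +1.0353)
    (5,3) via y @ 0.6419
    (4,3) via x @ 1.6228  # hit
  → r_2 = 1.6228
beam 3: φ=45°, α=345°
  direction (0.9659, -0.2588); cell (5,4); t to first gridline: x 0.6005, y 2.3955 (then +1.0353 / +3.8637)
    (6,4) via x @ 0.6005
    (7,4) via x @ 1.6357
    (7,3) via y @ 2.3955
    (8,3) via x @ 2.6710  # hit
  → r_3 = 2.6710
beam 4: φ=90°, α=30°
  direction (0.8660, 0.5000); cell (5,4); t to first gridline: x 0.6697, y 0.7600 (then +1.1547 / +2.0000)
    (6,4) via x @ 0.6697
    (6,5) via y @ 0.7600  # hit
  → r_4 = 0.7600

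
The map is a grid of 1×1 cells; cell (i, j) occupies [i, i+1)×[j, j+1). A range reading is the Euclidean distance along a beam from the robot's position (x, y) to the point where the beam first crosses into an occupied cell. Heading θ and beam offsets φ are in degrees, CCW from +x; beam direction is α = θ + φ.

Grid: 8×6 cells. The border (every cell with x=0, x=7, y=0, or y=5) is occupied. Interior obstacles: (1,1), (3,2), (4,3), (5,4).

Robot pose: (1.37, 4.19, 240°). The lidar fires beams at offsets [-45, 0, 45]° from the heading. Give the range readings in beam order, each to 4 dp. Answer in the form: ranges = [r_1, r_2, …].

ranges = [0.3831, 0.7400, 2.2673]

beam 1: φ=-45°, α=195°
  direction (-0.9659, -0.2588); cell (1,4); t to first gridline: x 0.3831, y 0.7341 (then +1.0353 / +3.8637)
    (0,4) via x @ 0.3831  # hit
  → r_1 = 0.3831
beam 2: φ=0°, α=240°
  direction (-0.5000, -0.8660); cell (1,4); t to first gridline: x 0.7400, y 0.2194 (then +2.0000 / +1.1547)
    (1,3) via y @ 0.2194
    (0,3) via x @ 0.7400  # hit
  → r_2 = 0.7400
beam 3: φ=45°, α=285°
  direction (0.2588, -0.9659); cell (1,4); t to first gridline: x 2.4341, y 0.1967 (then +3.8637 / +1.0353)
    (1,3) via y @ 0.1967
    (1,2) via y @ 1.2320
    (1,1) via y @ 2.2673  # hit
  → r_3 = 2.2673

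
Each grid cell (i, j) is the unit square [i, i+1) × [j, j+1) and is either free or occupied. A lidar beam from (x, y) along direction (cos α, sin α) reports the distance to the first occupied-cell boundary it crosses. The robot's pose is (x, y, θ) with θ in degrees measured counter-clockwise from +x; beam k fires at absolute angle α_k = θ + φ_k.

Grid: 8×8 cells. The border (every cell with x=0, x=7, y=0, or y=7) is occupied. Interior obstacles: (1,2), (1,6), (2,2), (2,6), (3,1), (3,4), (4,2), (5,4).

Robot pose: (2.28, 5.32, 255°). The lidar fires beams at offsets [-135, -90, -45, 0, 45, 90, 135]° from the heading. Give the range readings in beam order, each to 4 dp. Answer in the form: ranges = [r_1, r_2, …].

ranges = [0.7852, 1.3252, 1.4780, 2.4018, 1.4400, 1.2364, 3.3600]

beam 1: φ=-135°, α=120°
  cosα=-0.5000 sinα=0.8660 | (2,5) | tMaxX 0.5600 tMaxY 0.7852 | tΔX 2.0000 tΔY 1.1547
    t=0.5600 [x] (1,5)
    t=0.7852 [y] (1,6) — stop
  → r_1 = 0.7852
beam 2: φ=-90°, α=165°
  cosα=-0.9659 sinα=0.2588 | (2,5) | tMaxX 0.2899 tMaxY 2.6273 | tΔX 1.0353 tΔY 3.8637
    t=0.2899 [x] (1,5)
    t=1.3252 [x] (0,5) — stop
  → r_2 = 1.3252
beam 3: φ=-45°, α=210°
  cosα=-0.8660 sinα=-0.5000 | (2,5) | tMaxX 0.3233 tMaxY 0.6400 | tΔX 1.1547 tΔY 2.0000
    t=0.3233 [x] (1,5)
    t=0.6400 [y] (1,4)
    t=1.4780 [x] (0,4) — stop
  → r_3 = 1.4780
beam 4: φ=0°, α=255°
  cosα=-0.2588 sinα=-0.9659 | (2,5) | tMaxX 1.0818 tMaxY 0.3313 | tΔX 3.8637 tΔY 1.0353
    t=0.3313 [y] (2,4)
    t=1.0818 [x] (1,4)
    t=1.3666 [y] (1,3)
    t=2.4018 [y] (1,2) — stop
  → r_4 = 2.4018
beam 5: φ=45°, α=300°
  cosα=0.5000 sinα=-0.8660 | (2,5) | tMaxX 1.4400 tMaxY 0.3695 | tΔX 2.0000 tΔY 1.1547
    t=0.3695 [y] (2,4)
    t=1.4400 [x] (3,4) — stop
  → r_5 = 1.4400
beam 6: φ=90°, α=345°
  cosα=0.9659 sinα=-0.2588 | (2,5) | tMaxX 0.7454 tMaxY 1.2364 | tΔX 1.0353 tΔY 3.8637
    t=0.7454 [x] (3,5)
    t=1.2364 [y] (3,4) — stop
  → r_6 = 1.2364
beam 7: φ=135°, α=30°
  cosα=0.8660 sinα=0.5000 | (2,5) | tMaxX 0.8314 tMaxY 1.3600 | tΔX 1.1547 tΔY 2.0000
    t=0.8314 [x] (3,5)
    t=1.3600 [y] (3,6)
    t=1.9861 [x] (4,6)
    t=3.1408 [x] (5,6)
    t=3.3600 [y] (5,7) — stop
  → r_7 = 3.3600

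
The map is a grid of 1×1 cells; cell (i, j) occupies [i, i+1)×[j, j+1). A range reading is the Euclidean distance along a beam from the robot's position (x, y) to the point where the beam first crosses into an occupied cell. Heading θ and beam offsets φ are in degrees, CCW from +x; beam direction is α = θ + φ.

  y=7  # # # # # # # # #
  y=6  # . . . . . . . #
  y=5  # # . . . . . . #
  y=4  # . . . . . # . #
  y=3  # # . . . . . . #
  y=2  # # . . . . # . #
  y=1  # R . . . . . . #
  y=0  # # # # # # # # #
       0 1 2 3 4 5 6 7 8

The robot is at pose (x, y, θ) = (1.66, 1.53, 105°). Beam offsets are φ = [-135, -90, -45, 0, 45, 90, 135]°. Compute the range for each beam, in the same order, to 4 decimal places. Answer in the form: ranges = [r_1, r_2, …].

ranges = [1.0600, 4.4931, 0.5427, 0.4866, 0.7621, 0.6833, 0.6120]

beam 1: φ=-135°, α=330°
  dir = (cos 330°, sin 330°) = (0.8660, -0.5000); from cell (1,1)
  next x-line at t=0.3926, next y-line at t=1.0600; Δt_x=1.1547, Δt_y=2.0000
    x: enter (2,1) at t=0.3926
    y: enter (2,0) at t=1.0600 ← occupied
  → r_1 = 1.0600
beam 2: φ=-90°, α=15°
  dir = (cos 15°, sin 15°) = (0.9659, 0.2588); from cell (1,1)
  next x-line at t=0.3520, next y-line at t=1.8159; Δt_x=1.0353, Δt_y=3.8637
    x: enter (2,1) at t=0.3520
    x: enter (3,1) at t=1.3873
    y: enter (3,2) at t=1.8159
    x: enter (4,2) at t=2.4225
    x: enter (5,2) at t=3.4578
    x: enter (6,2) at t=4.4931 ← occupied
  → r_2 = 4.4931
beam 3: φ=-45°, α=60°
  dir = (cos 60°, sin 60°) = (0.5000, 0.8660); from cell (1,1)
  next x-line at t=0.6800, next y-line at t=0.5427; Δt_x=2.0000, Δt_y=1.1547
    y: enter (1,2) at t=0.5427 ← occupied
  → r_3 = 0.5427
beam 4: φ=0°, α=105°
  dir = (cos 105°, sin 105°) = (-0.2588, 0.9659); from cell (1,1)
  next x-line at t=2.5500, next y-line at t=0.4866; Δt_x=3.8637, Δt_y=1.0353
    y: enter (1,2) at t=0.4866 ← occupied
  → r_4 = 0.4866
beam 5: φ=45°, α=150°
  dir = (cos 150°, sin 150°) = (-0.8660, 0.5000); from cell (1,1)
  next x-line at t=0.7621, next y-line at t=0.9400; Δt_x=1.1547, Δt_y=2.0000
    x: enter (0,1) at t=0.7621 ← occupied
  → r_5 = 0.7621
beam 6: φ=90°, α=195°
  dir = (cos 195°, sin 195°) = (-0.9659, -0.2588); from cell (1,1)
  next x-line at t=0.6833, next y-line at t=2.0478; Δt_x=1.0353, Δt_y=3.8637
    x: enter (0,1) at t=0.6833 ← occupied
  → r_6 = 0.6833
beam 7: φ=135°, α=240°
  dir = (cos 240°, sin 240°) = (-0.5000, -0.8660); from cell (1,1)
  next x-line at t=1.3200, next y-line at t=0.6120; Δt_x=2.0000, Δt_y=1.1547
    y: enter (1,0) at t=0.6120 ← occupied
  → r_7 = 0.6120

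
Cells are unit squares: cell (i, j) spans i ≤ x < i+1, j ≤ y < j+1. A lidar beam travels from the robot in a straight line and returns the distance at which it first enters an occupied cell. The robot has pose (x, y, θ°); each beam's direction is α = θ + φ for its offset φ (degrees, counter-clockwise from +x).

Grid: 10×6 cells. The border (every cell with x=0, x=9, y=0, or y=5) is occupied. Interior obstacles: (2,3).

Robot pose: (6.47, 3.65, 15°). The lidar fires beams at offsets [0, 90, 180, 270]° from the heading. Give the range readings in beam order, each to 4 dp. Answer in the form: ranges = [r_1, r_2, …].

beam 1: φ=0°, α=15°
  cosα=0.9659 sinα=0.2588 | (6,3) | tMaxX 0.5487 tMaxY 1.3523 | tΔX 1.0353 tΔY 3.8637
    t=0.5487 [x] (7,3)
    t=1.3523 [y] (7,4)
    t=1.5840 [x] (8,4)
    t=2.6192 [x] (9,4) — stop
  → r_1 = 2.6192
beam 2: φ=90°, α=105°
  cosα=-0.2588 sinα=0.9659 | (6,3) | tMaxX 1.8159 tMaxY 0.3623 | tΔX 3.8637 tΔY 1.0353
    t=0.3623 [y] (6,4)
    t=1.3976 [y] (6,5) — stop
  → r_2 = 1.3976
beam 3: φ=180°, α=195°
  cosα=-0.9659 sinα=-0.2588 | (6,3) | tMaxX 0.4866 tMaxY 2.5114 | tΔX 1.0353 tΔY 3.8637
    t=0.4866 [x] (5,3)
    t=1.5219 [x] (4,3)
    t=2.5114 [y] (4,2)
    t=2.5571 [x] (3,2)
    t=3.5924 [x] (2,2)
    t=4.6277 [x] (1,2)
    t=5.6630 [x] (0,2) — stop
  → r_3 = 5.6630
beam 4: φ=270°, α=285°
  cosα=0.2588 sinα=-0.9659 | (6,3) | tMaxX 2.0478 tMaxY 0.6729 | tΔX 3.8637 tΔY 1.0353
    t=0.6729 [y] (6,2)
    t=1.7082 [y] (6,1)
    t=2.0478 [x] (7,1)
    t=2.7435 [y] (7,0) — stop
  → r_4 = 2.7435

ranges = [2.6192, 1.3976, 5.6630, 2.7435]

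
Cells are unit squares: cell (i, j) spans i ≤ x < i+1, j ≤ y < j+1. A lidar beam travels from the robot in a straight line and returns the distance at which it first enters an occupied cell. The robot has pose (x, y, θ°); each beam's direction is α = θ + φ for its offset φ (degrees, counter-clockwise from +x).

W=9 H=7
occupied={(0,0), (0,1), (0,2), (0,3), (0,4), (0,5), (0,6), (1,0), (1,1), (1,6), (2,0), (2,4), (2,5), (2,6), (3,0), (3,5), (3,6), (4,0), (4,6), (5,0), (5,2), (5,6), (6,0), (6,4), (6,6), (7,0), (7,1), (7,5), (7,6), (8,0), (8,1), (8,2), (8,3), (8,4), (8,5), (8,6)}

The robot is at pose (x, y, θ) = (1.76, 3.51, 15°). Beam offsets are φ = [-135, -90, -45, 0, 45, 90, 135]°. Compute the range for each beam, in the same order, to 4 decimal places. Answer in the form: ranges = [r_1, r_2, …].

beam 1: φ=-135°, α=240°
  cosα=-0.5000 sinα=-0.8660 | (1,3) | tMaxX 1.5200 tMaxY 0.5889 | tΔX 2.0000 tΔY 1.1547
    t=0.5889 [y] (1,2)
    t=1.5200 [x] (0,2) — stop
  → r_1 = 1.5200
beam 2: φ=-90°, α=285°
  cosα=0.2588 sinα=-0.9659 | (1,3) | tMaxX 0.9273 tMaxY 0.5280 | tΔX 3.8637 tΔY 1.0353
    t=0.5280 [y] (1,2)
    t=0.9273 [x] (2,2)
    t=1.5633 [y] (2,1)
    t=2.5985 [y] (2,0) — stop
  → r_2 = 2.5985
beam 3: φ=-45°, α=330°
  cosα=0.8660 sinα=-0.5000 | (1,3) | tMaxX 0.2771 tMaxY 1.0200 | tΔX 1.1547 tΔY 2.0000
    t=0.2771 [x] (2,3)
    t=1.0200 [y] (2,2)
    t=1.4318 [x] (3,2)
    t=2.5865 [x] (4,2)
    t=3.0200 [y] (4,1)
    t=3.7412 [x] (5,1)
    t=4.8959 [x] (6,1)
    t=5.0200 [y] (6,0) — stop
  → r_3 = 5.0200
beam 4: φ=0°, α=15°
  cosα=0.9659 sinα=0.2588 | (1,3) | tMaxX 0.2485 tMaxY 1.8932 | tΔX 1.0353 tΔY 3.8637
    t=0.2485 [x] (2,3)
    t=1.2837 [x] (3,3)
    t=1.8932 [y] (3,4)
    t=2.3190 [x] (4,4)
    t=3.3543 [x] (5,4)
    t=4.3896 [x] (6,4) — stop
  → r_4 = 4.3896
beam 5: φ=45°, α=60°
  cosα=0.5000 sinα=0.8660 | (1,3) | tMaxX 0.4800 tMaxY 0.5658 | tΔX 2.0000 tΔY 1.1547
    t=0.4800 [x] (2,3)
    t=0.5658 [y] (2,4) — stop
  → r_5 = 0.5658
beam 6: φ=90°, α=105°
  cosα=-0.2588 sinα=0.9659 | (1,3) | tMaxX 2.9364 tMaxY 0.5073 | tΔX 3.8637 tΔY 1.0353
    t=0.5073 [y] (1,4)
    t=1.5426 [y] (1,5)
    t=2.5778 [y] (1,6) — stop
  → r_6 = 2.5778
beam 7: φ=135°, α=150°
  cosα=-0.8660 sinα=0.5000 | (1,3) | tMaxX 0.8776 tMaxY 0.9800 | tΔX 1.1547 tΔY 2.0000
    t=0.8776 [x] (0,3) — stop
  → r_7 = 0.8776

ranges = [1.5200, 2.5985, 5.0200, 4.3896, 0.5658, 2.5778, 0.8776]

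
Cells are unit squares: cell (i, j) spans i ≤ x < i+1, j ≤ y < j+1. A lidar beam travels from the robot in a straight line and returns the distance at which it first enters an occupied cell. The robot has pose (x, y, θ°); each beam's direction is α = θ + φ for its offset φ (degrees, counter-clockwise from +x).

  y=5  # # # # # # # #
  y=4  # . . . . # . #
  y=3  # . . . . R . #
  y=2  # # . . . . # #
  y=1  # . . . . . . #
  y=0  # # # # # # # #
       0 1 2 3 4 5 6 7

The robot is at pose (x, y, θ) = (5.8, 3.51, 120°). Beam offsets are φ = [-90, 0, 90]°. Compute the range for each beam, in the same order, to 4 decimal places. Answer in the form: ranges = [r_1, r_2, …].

ranges = [1.3856, 0.5658, 5.0200]

beam 1: φ=-90°, α=30°
  cosα=0.8660 sinα=0.5000 | (5,3) | tMaxX 0.2309 tMaxY 0.9800 | tΔX 1.1547 tΔY 2.0000
    t=0.2309 [x] (6,3)
    t=0.9800 [y] (6,4)
    t=1.3856 [x] (7,4) — stop
  → r_1 = 1.3856
beam 2: φ=0°, α=120°
  cosα=-0.5000 sinα=0.8660 | (5,3) | tMaxX 1.6000 tMaxY 0.5658 | tΔX 2.0000 tΔY 1.1547
    t=0.5658 [y] (5,4) — stop
  → r_2 = 0.5658
beam 3: φ=90°, α=210°
  cosα=-0.8660 sinα=-0.5000 | (5,3) | tMaxX 0.9238 tMaxY 1.0200 | tΔX 1.1547 tΔY 2.0000
    t=0.9238 [x] (4,3)
    t=1.0200 [y] (4,2)
    t=2.0785 [x] (3,2)
    t=3.0200 [y] (3,1)
    t=3.2332 [x] (2,1)
    t=4.3879 [x] (1,1)
    t=5.0200 [y] (1,0) — stop
  → r_3 = 5.0200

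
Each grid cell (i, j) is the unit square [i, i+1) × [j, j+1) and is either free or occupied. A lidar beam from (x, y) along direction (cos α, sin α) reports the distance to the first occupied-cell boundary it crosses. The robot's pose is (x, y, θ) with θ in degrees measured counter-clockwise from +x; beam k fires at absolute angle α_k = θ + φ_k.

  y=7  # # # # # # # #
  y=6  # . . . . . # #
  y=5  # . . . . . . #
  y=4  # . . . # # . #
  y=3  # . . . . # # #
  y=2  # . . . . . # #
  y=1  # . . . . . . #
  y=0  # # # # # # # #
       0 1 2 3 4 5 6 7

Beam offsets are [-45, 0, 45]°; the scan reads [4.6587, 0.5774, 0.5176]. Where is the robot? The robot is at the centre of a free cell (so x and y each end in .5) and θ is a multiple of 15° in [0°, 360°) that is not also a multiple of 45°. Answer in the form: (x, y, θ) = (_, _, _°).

(x, y, θ) = (5.5, 5.5, 240°)

Candidates: 30 free-cell centres × 16 headings = 480 poses. Raycast each; keep the one whose scan matches to 4 dp.
  (4.5, 3.5, 345°): beam 1 = 2.8868 ≠ 4.6587 ✗
  (5.5, 6.5, 345°): beam 1 = 2.8868 ≠ 4.6587 ✗
  (5.5, 6.5, 75°): beam 1 = 0.5774 ≠ 4.6587 ✗
  …
  (5.5, 5.5, 240°): r_1=4.6587, r_2=0.5774, r_3=0.5176 — all match ✓
Only this pose fits every beam.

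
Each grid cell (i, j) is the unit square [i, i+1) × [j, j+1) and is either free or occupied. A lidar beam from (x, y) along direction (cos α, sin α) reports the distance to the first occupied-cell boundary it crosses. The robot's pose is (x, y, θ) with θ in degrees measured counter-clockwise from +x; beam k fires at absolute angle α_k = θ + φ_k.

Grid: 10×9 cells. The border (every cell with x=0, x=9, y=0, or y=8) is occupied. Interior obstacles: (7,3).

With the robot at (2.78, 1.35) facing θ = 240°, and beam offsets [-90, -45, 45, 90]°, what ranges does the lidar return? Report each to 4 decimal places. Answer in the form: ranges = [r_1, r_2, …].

ranges = [2.0554, 1.3523, 0.3623, 0.7000]

beam 1: φ=-90°, α=150°
  d=(-0.8660,0.5000)  start (2,1)  tX=0.9007 tY=1.3000  stride 1/|dx|=1.1547 1/|dy|=2.0000
    cross x-line → (1,1), t=0.9007
    cross y-line → (1,2), t=1.3000
    cross x-line → (0,2), t=2.0554 (wall)
  → r_1 = 2.0554
beam 2: φ=-45°, α=195°
  d=(-0.9659,-0.2588)  start (2,1)  tX=0.8075 tY=1.3523  stride 1/|dx|=1.0353 1/|dy|=3.8637
    cross x-line → (1,1), t=0.8075
    cross y-line → (1,0), t=1.3523 (wall)
  → r_2 = 1.3523
beam 3: φ=45°, α=285°
  d=(0.2588,-0.9659)  start (2,1)  tX=0.8500 tY=0.3623  stride 1/|dx|=3.8637 1/|dy|=1.0353
    cross y-line → (2,0), t=0.3623 (wall)
  → r_3 = 0.3623
beam 4: φ=90°, α=330°
  d=(0.8660,-0.5000)  start (2,1)  tX=0.2540 tY=0.7000  stride 1/|dx|=1.1547 1/|dy|=2.0000
    cross x-line → (3,1), t=0.2540
    cross y-line → (3,0), t=0.7000 (wall)
  → r_4 = 0.7000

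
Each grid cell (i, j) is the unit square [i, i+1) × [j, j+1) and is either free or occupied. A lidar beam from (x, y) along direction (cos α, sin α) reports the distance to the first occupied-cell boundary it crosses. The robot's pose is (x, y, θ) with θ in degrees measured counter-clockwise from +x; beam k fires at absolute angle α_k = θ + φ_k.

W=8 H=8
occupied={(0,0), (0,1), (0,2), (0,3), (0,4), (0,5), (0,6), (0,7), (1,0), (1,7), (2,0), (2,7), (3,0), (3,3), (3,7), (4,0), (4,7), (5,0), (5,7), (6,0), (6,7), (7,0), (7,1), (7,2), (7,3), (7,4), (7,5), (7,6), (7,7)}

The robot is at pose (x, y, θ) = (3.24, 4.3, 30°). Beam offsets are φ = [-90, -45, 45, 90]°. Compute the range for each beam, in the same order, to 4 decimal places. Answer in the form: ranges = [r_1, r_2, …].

ranges = [0.3464, 3.8926, 2.7952, 3.1177]

beam 1: φ=-90°, α=300°
  cosα=0.5000 sinα=-0.8660 | (3,4) | tMaxX 1.5200 tMaxY 0.3464 | tΔX 2.0000 tΔY 1.1547
    t=0.3464 [y] (3,3) — stop
  → r_1 = 0.3464
beam 2: φ=-45°, α=345°
  cosα=0.9659 sinα=-0.2588 | (3,4) | tMaxX 0.7868 tMaxY 1.1591 | tΔX 1.0353 tΔY 3.8637
    t=0.7868 [x] (4,4)
    t=1.1591 [y] (4,3)
    t=1.8221 [x] (5,3)
    t=2.8574 [x] (6,3)
    t=3.8926 [x] (7,3) — stop
  → r_2 = 3.8926
beam 3: φ=45°, α=75°
  cosα=0.2588 sinα=0.9659 | (3,4) | tMaxX 2.9364 tMaxY 0.7247 | tΔX 3.8637 tΔY 1.0353
    t=0.7247 [y] (3,5)
    t=1.7600 [y] (3,6)
    t=2.7952 [y] (3,7) — stop
  → r_3 = 2.7952
beam 4: φ=90°, α=120°
  cosα=-0.5000 sinα=0.8660 | (3,4) | tMaxX 0.4800 tMaxY 0.8083 | tΔX 2.0000 tΔY 1.1547
    t=0.4800 [x] (2,4)
    t=0.8083 [y] (2,5)
    t=1.9630 [y] (2,6)
    t=2.4800 [x] (1,6)
    t=3.1177 [y] (1,7) — stop
  → r_4 = 3.1177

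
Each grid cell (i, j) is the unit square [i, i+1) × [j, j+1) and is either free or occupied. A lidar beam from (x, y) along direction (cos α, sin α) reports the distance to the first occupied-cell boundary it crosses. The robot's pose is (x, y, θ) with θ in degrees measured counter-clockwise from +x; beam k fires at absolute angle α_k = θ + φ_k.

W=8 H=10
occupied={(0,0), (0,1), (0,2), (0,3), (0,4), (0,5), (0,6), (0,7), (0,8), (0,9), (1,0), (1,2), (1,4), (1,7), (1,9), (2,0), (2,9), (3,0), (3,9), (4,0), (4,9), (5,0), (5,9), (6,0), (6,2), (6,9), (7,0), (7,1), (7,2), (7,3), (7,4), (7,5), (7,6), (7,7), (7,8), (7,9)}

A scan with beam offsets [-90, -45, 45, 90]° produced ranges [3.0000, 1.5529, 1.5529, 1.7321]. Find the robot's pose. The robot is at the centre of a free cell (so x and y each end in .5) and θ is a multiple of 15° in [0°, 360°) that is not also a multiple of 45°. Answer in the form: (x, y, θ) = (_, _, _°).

The pose lattice has 44·16 = 704 candidates. Test each by forward raycasting.
  (6.5, 3.5, 150°): beam 1 = 1.0000 ≠ 3.0000 ✗
  (6.5, 4.5, 150°): beam 1 = 1.0000 ≠ 3.0000 ✗
  (4.5, 8.5, 120°): beam 1 = 1.0000 ≠ 3.0000 ✗
  (3.5, 7.5, 120°): beam 4 = 2.8868 ≠ 1.7321 ✗
  …
  (5.5, 7.5, 30°): r_1=3.0000, r_2=1.5529, r_3=1.5529, r_4=1.7321 — all match ✓
Only this pose fits every beam.

(x, y, θ) = (5.5, 7.5, 30°)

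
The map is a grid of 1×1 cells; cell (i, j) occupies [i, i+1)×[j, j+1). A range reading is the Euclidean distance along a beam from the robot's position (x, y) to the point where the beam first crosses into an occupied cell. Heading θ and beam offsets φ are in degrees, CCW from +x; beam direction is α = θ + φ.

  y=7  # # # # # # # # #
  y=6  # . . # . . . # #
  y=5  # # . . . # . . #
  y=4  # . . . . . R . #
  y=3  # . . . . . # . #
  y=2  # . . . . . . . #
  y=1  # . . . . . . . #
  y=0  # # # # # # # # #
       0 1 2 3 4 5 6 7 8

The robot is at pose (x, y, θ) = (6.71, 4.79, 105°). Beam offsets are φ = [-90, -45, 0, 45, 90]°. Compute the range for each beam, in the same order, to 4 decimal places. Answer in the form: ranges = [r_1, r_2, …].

beam 1: φ=-90°, α=15°
  dir = (cos 15°, sin 15°) = (0.9659, 0.2588); from cell (6,4)
  next x-line at t=0.3002, next y-line at t=0.8114; Δt_x=1.0353, Δt_y=3.8637
    x: enter (7,4) at t=0.3002
    y: enter (7,5) at t=0.8114
    x: enter (8,5) at t=1.3355 ← occupied
  → r_1 = 1.3355
beam 2: φ=-45°, α=60°
  dir = (cos 60°, sin 60°) = (0.5000, 0.8660); from cell (6,4)
  next x-line at t=0.5800, next y-line at t=0.2425; Δt_x=2.0000, Δt_y=1.1547
    y: enter (6,5) at t=0.2425
    x: enter (7,5) at t=0.5800
    y: enter (7,6) at t=1.3972 ← occupied
  → r_2 = 1.3972
beam 3: φ=0°, α=105°
  dir = (cos 105°, sin 105°) = (-0.2588, 0.9659); from cell (6,4)
  next x-line at t=2.7432, next y-line at t=0.2174; Δt_x=3.8637, Δt_y=1.0353
    y: enter (6,5) at t=0.2174
    y: enter (6,6) at t=1.2527
    y: enter (6,7) at t=2.2880 ← occupied
  → r_3 = 2.2880
beam 4: φ=45°, α=150°
  dir = (cos 150°, sin 150°) = (-0.8660, 0.5000); from cell (6,4)
  next x-line at t=0.8198, next y-line at t=0.4200; Δt_x=1.1547, Δt_y=2.0000
    y: enter (6,5) at t=0.4200
    x: enter (5,5) at t=0.8198 ← occupied
  → r_4 = 0.8198
beam 5: φ=90°, α=195°
  dir = (cos 195°, sin 195°) = (-0.9659, -0.2588); from cell (6,4)
  next x-line at t=0.7350, next y-line at t=3.0523; Δt_x=1.0353, Δt_y=3.8637
    x: enter (5,4) at t=0.7350
    x: enter (4,4) at t=1.7703
    x: enter (3,4) at t=2.8056
    y: enter (3,3) at t=3.0523
    x: enter (2,3) at t=3.8409
    x: enter (1,3) at t=4.8762
    x: enter (0,3) at t=5.9114 ← occupied
  → r_5 = 5.9114

ranges = [1.3355, 1.3972, 2.2880, 0.8198, 5.9114]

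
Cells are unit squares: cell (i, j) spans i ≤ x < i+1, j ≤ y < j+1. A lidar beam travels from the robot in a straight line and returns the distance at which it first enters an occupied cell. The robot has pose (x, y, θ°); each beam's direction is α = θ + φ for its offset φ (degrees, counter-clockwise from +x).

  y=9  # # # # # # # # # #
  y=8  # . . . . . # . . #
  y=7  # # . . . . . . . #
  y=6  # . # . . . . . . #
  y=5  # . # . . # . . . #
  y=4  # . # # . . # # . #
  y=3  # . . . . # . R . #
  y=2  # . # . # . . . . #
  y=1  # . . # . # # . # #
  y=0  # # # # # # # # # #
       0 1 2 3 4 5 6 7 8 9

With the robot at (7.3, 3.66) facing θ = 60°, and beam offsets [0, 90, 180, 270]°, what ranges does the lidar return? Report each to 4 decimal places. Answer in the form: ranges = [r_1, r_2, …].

beam 1: φ=0°, α=60°
  d=(0.5000,0.8660)  start (7,3)  tX=1.4000 tY=0.3926  stride 1/|dx|=2.0000 1/|dy|=1.1547
    cross y-line → (7,4), t=0.3926 (wall)
  → r_1 = 0.3926
beam 2: φ=90°, α=150°
  d=(-0.8660,0.5000)  start (7,3)  tX=0.3464 tY=0.6800  stride 1/|dx|=1.1547 1/|dy|=2.0000
    cross x-line → (6,3), t=0.3464
    cross y-line → (6,4), t=0.6800 (wall)
  → r_2 = 0.6800
beam 3: φ=180°, α=240°
  d=(-0.5000,-0.8660)  start (7,3)  tX=0.6000 tY=0.7621  stride 1/|dx|=2.0000 1/|dy|=1.1547
    cross x-line → (6,3), t=0.6000
    cross y-line → (6,2), t=0.7621
    cross y-line → (6,1), t=1.9168 (wall)
  → r_3 = 1.9168
beam 4: φ=270°, α=330°
  d=(0.8660,-0.5000)  start (7,3)  tX=0.8083 tY=1.3200  stride 1/|dx|=1.1547 1/|dy|=2.0000
    cross x-line → (8,3), t=0.8083
    cross y-line → (8,2), t=1.3200
    cross x-line → (9,2), t=1.9630 (wall)
  → r_4 = 1.9630

ranges = [0.3926, 0.6800, 1.9168, 1.9630]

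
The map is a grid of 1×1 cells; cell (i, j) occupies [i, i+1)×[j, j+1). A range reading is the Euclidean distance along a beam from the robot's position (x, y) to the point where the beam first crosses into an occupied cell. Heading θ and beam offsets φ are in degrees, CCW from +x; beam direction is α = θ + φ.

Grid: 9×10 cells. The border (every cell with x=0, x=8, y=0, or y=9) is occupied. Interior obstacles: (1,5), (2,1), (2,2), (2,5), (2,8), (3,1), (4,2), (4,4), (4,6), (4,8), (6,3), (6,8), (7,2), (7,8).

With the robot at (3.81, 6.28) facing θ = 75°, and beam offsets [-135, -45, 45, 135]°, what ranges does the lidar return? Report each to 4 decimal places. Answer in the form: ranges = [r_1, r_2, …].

beam 1: φ=-135°, α=300°
  cosα=0.5000 sinα=-0.8660 | (3,6) | tMaxX 0.3800 tMaxY 0.3233 | tΔX 2.0000 tΔY 1.1547
    t=0.3233 [y] (3,5)
    t=0.3800 [x] (4,5)
    t=1.4780 [y] (4,4) — stop
  → r_1 = 1.4780
beam 2: φ=-45°, α=30°
  cosα=0.8660 sinα=0.5000 | (3,6) | tMaxX 0.2194 tMaxY 1.4400 | tΔX 1.1547 tΔY 2.0000
    t=0.2194 [x] (4,6) — stop
  → r_2 = 0.2194
beam 3: φ=45°, α=120°
  cosα=-0.5000 sinα=0.8660 | (3,6) | tMaxX 1.6200 tMaxY 0.8314 | tΔX 2.0000 tΔY 1.1547
    t=0.8314 [y] (3,7)
    t=1.6200 [x] (2,7)
    t=1.9861 [y] (2,8) — stop
  → r_3 = 1.9861
beam 4: φ=135°, α=210°
  cosα=-0.8660 sinα=-0.5000 | (3,6) | tMaxX 0.9353 tMaxY 0.5600 | tΔX 1.1547 tΔY 2.0000
    t=0.5600 [y] (3,5)
    t=0.9353 [x] (2,5) — stop
  → r_4 = 0.9353

ranges = [1.4780, 0.2194, 1.9861, 0.9353]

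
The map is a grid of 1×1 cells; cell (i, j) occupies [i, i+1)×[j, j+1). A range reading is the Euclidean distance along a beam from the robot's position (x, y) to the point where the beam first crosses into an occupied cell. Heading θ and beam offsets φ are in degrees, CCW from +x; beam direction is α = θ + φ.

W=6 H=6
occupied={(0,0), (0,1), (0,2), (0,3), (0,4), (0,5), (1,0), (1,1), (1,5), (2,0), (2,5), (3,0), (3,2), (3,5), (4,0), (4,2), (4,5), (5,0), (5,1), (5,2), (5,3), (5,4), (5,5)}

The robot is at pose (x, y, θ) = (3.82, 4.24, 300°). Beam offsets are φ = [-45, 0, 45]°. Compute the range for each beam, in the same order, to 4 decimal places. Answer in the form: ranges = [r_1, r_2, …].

beam 1: φ=-45°, α=255°
  cosα=-0.2588 sinα=-0.9659 | (3,4) | tMaxX 3.1682 tMaxY 0.2485 | tΔX 3.8637 tΔY 1.0353
    t=0.2485 [y] (3,3)
    t=1.2837 [y] (3,2) — stop
  → r_1 = 1.2837
beam 2: φ=0°, α=300°
  cosα=0.5000 sinα=-0.8660 | (3,4) | tMaxX 0.3600 tMaxY 0.2771 | tΔX 2.0000 tΔY 1.1547
    t=0.2771 [y] (3,3)
    t=0.3600 [x] (4,3)
    t=1.4318 [y] (4,2) — stop
  → r_2 = 1.4318
beam 3: φ=45°, α=345°
  cosα=0.9659 sinα=-0.2588 | (3,4) | tMaxX 0.1863 tMaxY 0.9273 | tΔX 1.0353 tΔY 3.8637
    t=0.1863 [x] (4,4)
    t=0.9273 [y] (4,3)
    t=1.2216 [x] (5,3) — stop
  → r_3 = 1.2216

ranges = [1.2837, 1.4318, 1.2216]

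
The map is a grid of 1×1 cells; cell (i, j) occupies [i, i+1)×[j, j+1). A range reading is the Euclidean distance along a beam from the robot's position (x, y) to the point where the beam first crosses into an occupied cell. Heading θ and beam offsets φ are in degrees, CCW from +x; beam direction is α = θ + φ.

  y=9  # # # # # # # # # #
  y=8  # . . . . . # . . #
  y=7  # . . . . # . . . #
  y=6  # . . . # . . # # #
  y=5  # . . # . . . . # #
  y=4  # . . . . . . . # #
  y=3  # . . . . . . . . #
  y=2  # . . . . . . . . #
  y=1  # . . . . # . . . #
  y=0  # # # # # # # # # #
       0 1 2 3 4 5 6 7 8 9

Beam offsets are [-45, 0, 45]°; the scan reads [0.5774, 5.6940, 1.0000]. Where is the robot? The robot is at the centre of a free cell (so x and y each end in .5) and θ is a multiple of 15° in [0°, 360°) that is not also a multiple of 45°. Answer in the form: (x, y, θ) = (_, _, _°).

(x, y, θ) = (6.5, 7.5, 255°)

Enumerate (i+0.5, j+0.5, θ) over the 55 free cells and 16 admissible headings. For each, cast all 3 beams and compare to the given ranges.
  (6.5, 6.5, 285°): beam 1 = 6.3509 ≠ 0.5774 ✗
  (2.5, 5.5, 210°): beam 1 = 1.5529 ≠ 0.5774 ✗
  (8.5, 2.5, 345°): beam 1 = 1.0000 ≠ 0.5774 ✗
  (6.5, 6.5, 345°): beam 1 = 5.0000 ≠ 0.5774 ✗
  …
  (6.5, 7.5, 255°): r_1=0.5774, r_2=5.6940, r_3=1.0000 — all match ✓
Unique over the lattice → pose = (6.5, 7.5, 255°).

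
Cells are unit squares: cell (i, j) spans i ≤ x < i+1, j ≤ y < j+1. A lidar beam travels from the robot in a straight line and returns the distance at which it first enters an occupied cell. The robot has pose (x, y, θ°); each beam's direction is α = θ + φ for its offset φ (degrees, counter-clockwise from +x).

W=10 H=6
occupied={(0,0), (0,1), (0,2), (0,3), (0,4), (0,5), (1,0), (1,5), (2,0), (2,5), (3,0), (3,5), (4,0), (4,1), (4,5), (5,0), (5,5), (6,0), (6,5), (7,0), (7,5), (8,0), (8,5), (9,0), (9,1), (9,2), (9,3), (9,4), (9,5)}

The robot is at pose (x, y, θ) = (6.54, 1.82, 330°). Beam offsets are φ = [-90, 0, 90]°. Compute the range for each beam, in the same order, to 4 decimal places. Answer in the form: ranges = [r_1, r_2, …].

ranges = [0.9469, 1.6400, 3.6719]

beam 1: φ=-90°, α=240°
  dir = (cos 240°, sin 240°) = (-0.5000, -0.8660); from cell (6,1)
  next x-line at t=1.0800, next y-line at t=0.9469; Δt_x=2.0000, Δt_y=1.1547
    y: enter (6,0) at t=0.9469 ← occupied
  → r_1 = 0.9469
beam 2: φ=0°, α=330°
  dir = (cos 330°, sin 330°) = (0.8660, -0.5000); from cell (6,1)
  next x-line at t=0.5312, next y-line at t=1.6400; Δt_x=1.1547, Δt_y=2.0000
    x: enter (7,1) at t=0.5312
    y: enter (7,0) at t=1.6400 ← occupied
  → r_2 = 1.6400
beam 3: φ=90°, α=60°
  dir = (cos 60°, sin 60°) = (0.5000, 0.8660); from cell (6,1)
  next x-line at t=0.9200, next y-line at t=0.2078; Δt_x=2.0000, Δt_y=1.1547
    y: enter (6,2) at t=0.2078
    x: enter (7,2) at t=0.9200
    y: enter (7,3) at t=1.3625
    y: enter (7,4) at t=2.5172
    x: enter (8,4) at t=2.9200
    y: enter (8,5) at t=3.6719 ← occupied
  → r_3 = 3.6719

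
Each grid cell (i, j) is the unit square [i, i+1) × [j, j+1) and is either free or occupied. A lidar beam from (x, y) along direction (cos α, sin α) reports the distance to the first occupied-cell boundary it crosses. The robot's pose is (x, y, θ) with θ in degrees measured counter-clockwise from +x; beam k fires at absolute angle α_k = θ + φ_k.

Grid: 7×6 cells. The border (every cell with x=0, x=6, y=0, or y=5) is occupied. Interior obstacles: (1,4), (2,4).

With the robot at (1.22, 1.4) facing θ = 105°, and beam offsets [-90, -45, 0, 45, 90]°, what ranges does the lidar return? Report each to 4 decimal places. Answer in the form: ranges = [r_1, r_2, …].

ranges = [4.9486, 3.0022, 0.8500, 0.2540, 0.2278]

beam 1: φ=-90°, α=15°
  cosα=0.9659 sinα=0.2588 | (1,1) | tMaxX 0.8075 tMaxY 2.3182 | tΔX 1.0353 tΔY 3.8637
    t=0.8075 [x] (2,1)
    t=1.8428 [x] (3,1)
    t=2.3182 [y] (3,2)
    t=2.8781 [x] (4,2)
    t=3.9133 [x] (5,2)
    t=4.9486 [x] (6,2) — stop
  → r_1 = 4.9486
beam 2: φ=-45°, α=60°
  cosα=0.5000 sinα=0.8660 | (1,1) | tMaxX 1.5600 tMaxY 0.6928 | tΔX 2.0000 tΔY 1.1547
    t=0.6928 [y] (1,2)
    t=1.5600 [x] (2,2)
    t=1.8475 [y] (2,3)
    t=3.0022 [y] (2,4) — stop
  → r_2 = 3.0022
beam 3: φ=0°, α=105°
  cosα=-0.2588 sinα=0.9659 | (1,1) | tMaxX 0.8500 tMaxY 0.6212 | tΔX 3.8637 tΔY 1.0353
    t=0.6212 [y] (1,2)
    t=0.8500 [x] (0,2) — stop
  → r_3 = 0.8500
beam 4: φ=45°, α=150°
  cosα=-0.8660 sinα=0.5000 | (1,1) | tMaxX 0.2540 tMaxY 1.2000 | tΔX 1.1547 tΔY 2.0000
    t=0.2540 [x] (0,1) — stop
  → r_4 = 0.2540
beam 5: φ=90°, α=195°
  cosα=-0.9659 sinα=-0.2588 | (1,1) | tMaxX 0.2278 tMaxY 1.5455 | tΔX 1.0353 tΔY 3.8637
    t=0.2278 [x] (0,1) — stop
  → r_5 = 0.2278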